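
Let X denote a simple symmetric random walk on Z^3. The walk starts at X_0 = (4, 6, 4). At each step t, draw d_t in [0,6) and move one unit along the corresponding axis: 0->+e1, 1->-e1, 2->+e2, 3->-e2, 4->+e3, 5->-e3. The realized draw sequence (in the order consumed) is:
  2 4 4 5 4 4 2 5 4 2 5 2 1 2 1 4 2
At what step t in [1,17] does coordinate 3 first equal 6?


3

t=0: X=(4, 6, 4), d=2 → +e2, X_1=(4, 7, 4)
t=1: X=(4, 7, 4), d=4 → +e3, X_2=(4, 7, 5)
t=2: X=(4, 7, 5), d=4 → +e3, X_3=(4, 7, 6)
t=3: X=(4, 7, 6), d=5 → -e3, X_4=(4, 7, 5)
t=4: X=(4, 7, 5), d=4 → +e3, X_5=(4, 7, 6)
t=5: X=(4, 7, 6), d=4 → +e3, X_6=(4, 7, 7)
t=6: X=(4, 7, 7), d=2 → +e2, X_7=(4, 8, 7)
t=7: X=(4, 8, 7), d=5 → -e3, X_8=(4, 8, 6)
t=8: X=(4, 8, 6), d=4 → +e3, X_9=(4, 8, 7)
t=9: X=(4, 8, 7), d=2 → +e2, X_10=(4, 9, 7)
t=10: X=(4, 9, 7), d=5 → -e3, X_11=(4, 9, 6)
t=11: X=(4, 9, 6), d=2 → +e2, X_12=(4, 10, 6)
t=12: X=(4, 10, 6), d=1 → -e1, X_13=(3, 10, 6)
t=13: X=(3, 10, 6), d=2 → +e2, X_14=(3, 11, 6)
t=14: X=(3, 11, 6), d=1 → -e1, X_15=(2, 11, 6)
t=15: X=(2, 11, 6), d=4 → +e3, X_16=(2, 11, 7)
t=16: X=(2, 11, 7), d=2 → +e2, X_17=(2, 12, 7)


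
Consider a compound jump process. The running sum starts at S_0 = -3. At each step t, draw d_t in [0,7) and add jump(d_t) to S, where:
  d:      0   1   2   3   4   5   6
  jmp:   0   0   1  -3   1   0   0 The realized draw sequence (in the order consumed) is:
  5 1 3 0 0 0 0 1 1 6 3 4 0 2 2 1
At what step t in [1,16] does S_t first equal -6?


3

t=0: S=-3, d=5, jump=0, S_1=-3
t=1: S=-3, d=1, jump=0, S_2=-3
t=2: S=-3, d=3, jump=-3, S_3=-6
t=3: S=-6, d=0, jump=0, S_4=-6
t=4: S=-6, d=0, jump=0, S_5=-6
t=5: S=-6, d=0, jump=0, S_6=-6
t=6: S=-6, d=0, jump=0, S_7=-6
t=7: S=-6, d=1, jump=0, S_8=-6
t=8: S=-6, d=1, jump=0, S_9=-6
t=9: S=-6, d=6, jump=0, S_10=-6
t=10: S=-6, d=3, jump=-3, S_11=-9
t=11: S=-9, d=4, jump=1, S_12=-8
t=12: S=-8, d=0, jump=0, S_13=-8
t=13: S=-8, d=2, jump=1, S_14=-7
t=14: S=-7, d=2, jump=1, S_15=-6
t=15: S=-6, d=1, jump=0, S_16=-6


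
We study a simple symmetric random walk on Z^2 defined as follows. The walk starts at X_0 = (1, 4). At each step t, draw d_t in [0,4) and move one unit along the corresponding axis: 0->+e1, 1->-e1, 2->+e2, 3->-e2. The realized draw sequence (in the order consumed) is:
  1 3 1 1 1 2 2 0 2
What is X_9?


(-2, 6)

t=0: X=(1, 4), d=1 → -e1, X_1=(0, 4)
t=1: X=(0, 4), d=3 → -e2, X_2=(0, 3)
t=2: X=(0, 3), d=1 → -e1, X_3=(-1, 3)
t=3: X=(-1, 3), d=1 → -e1, X_4=(-2, 3)
t=4: X=(-2, 3), d=1 → -e1, X_5=(-3, 3)
t=5: X=(-3, 3), d=2 → +e2, X_6=(-3, 4)
t=6: X=(-3, 4), d=2 → +e2, X_7=(-3, 5)
t=7: X=(-3, 5), d=0 → +e1, X_8=(-2, 5)
t=8: X=(-2, 5), d=2 → +e2, X_9=(-2, 6)


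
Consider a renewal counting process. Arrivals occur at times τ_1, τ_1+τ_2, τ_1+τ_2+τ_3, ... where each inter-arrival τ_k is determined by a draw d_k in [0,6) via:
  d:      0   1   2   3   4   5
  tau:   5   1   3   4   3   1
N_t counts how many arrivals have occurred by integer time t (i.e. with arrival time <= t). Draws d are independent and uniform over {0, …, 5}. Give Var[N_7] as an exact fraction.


4404440/4782969

Inter-arrival values over d=0..5: [5, 1, 3, 4, 3, 1]
Each d has probability 1/6, so the pmf of τ is: f(1) = 1/3, f(3) = 1/3, f(4) = 1/6, f(5) = 1/6
Let p_n(j) = P(N_n = j), with p_0 = [1]. Condition on τ_1: p_n(0) = P(τ > n), and for j >= 1, p_n(j) = Σ_{k<=n} f(k)·p_{n−k}(j−1)
p_1 = [2/3, 1/3]  (j = 0..1)
p_2 = [2/3, 2/9, 1/9]  (j = 0..2)
p_3 = [1/3, 5/9, 2/27, 1/27]  (j = 0..3)
p_4 = [1/6, 1/2, 8/27, 2/81, 1/81]  (j = 0..4)
p_5 = [0, 5/9, 8/27, 11/81, 2/243, 1/243]  (j = 0..5)
p_6 = [0, 1/3, 25/54, 23/162, 14/243, 2/729, 1/729]  (j = 0..6)
p_7 = [0, 2/9, 11/27, 23/81, 5/81, 17/729, 2/2187, 1/2187]  (j = 0..7)
E[N_7] = Σ j·p_7(j) = 4945/2187;  E[N_7²] = Σ j²·p_7(j) = 13195/2187
Var[N_7] = 13195/2187 − (4945/2187)² = 4404440/4782969


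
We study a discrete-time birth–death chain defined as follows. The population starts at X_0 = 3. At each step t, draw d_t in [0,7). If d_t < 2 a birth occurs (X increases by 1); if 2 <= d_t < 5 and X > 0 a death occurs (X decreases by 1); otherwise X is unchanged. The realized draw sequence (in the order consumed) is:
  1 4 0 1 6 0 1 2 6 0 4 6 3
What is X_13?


5

t=0: X=3, d=1 → birth, X_1=4
t=1: X=4, d=4 → death, X_2=3
t=2: X=3, d=0 → birth, X_3=4
t=3: X=4, d=1 → birth, X_4=5
t=4: X=5, d=6 → hold, X_5=5
t=5: X=5, d=0 → birth, X_6=6
t=6: X=6, d=1 → birth, X_7=7
t=7: X=7, d=2 → death, X_8=6
t=8: X=6, d=6 → hold, X_9=6
t=9: X=6, d=0 → birth, X_10=7
t=10: X=7, d=4 → death, X_11=6
t=11: X=6, d=6 → hold, X_12=6
t=12: X=6, d=3 → death, X_13=5


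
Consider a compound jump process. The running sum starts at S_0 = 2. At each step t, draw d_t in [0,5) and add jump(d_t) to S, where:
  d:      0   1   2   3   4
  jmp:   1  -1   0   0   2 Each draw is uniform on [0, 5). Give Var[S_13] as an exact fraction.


338/25

Outcome values over d=0..4: [1, -1, 0, 0, 2]
Σy = 2, Σy² = 6, M = 5
μ = 2/5 = 2/5,  σ² = 6/5 − (2/5)² = 26/25
Independent increments: Var[S_13] = 13·σ² = 13·(26/25) = 338/25


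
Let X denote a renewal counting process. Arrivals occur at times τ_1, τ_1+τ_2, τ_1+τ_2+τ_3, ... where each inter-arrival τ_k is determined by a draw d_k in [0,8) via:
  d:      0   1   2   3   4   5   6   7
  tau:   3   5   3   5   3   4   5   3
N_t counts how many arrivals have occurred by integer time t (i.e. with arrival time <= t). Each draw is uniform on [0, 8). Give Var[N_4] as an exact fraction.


Inter-arrival values over d=0..7: [3, 5, 3, 5, 3, 4, 5, 3]
Each d has probability 1/8, so the pmf of τ is: f(3) = 1/2, f(4) = 1/8, f(5) = 3/8
Let p_n(j) = P(N_n = j), with p_0 = [1]. Condition on τ_1: p_n(0) = P(τ > n), and for j >= 1, p_n(j) = Σ_{k<=n} f(k)·p_{n−k}(j−1)
p_1 = [1]  (j = 0)
p_2 = [1]  (j = 0)
p_3 = [1/2, 1/2]  (j = 0..1)
p_4 = [3/8, 5/8]  (j = 0..1)
E[N_4] = Σ j·p_4(j) = 5/8;  E[N_4²] = Σ j²·p_4(j) = 5/8
Var[N_4] = 5/8 − (5/8)² = 15/64

15/64


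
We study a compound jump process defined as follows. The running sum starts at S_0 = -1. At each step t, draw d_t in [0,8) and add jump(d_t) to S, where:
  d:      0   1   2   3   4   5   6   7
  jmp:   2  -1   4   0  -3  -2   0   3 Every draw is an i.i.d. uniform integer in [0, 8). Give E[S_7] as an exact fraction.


Outcome values over d=0..7: [2, -1, 4, 0, -3, -2, 0, 3]
Σy = 3, Σy² = 43, M = 8
μ = 3/8 = 3/8,  σ² = 43/8 − (3/8)² = 335/64
E[S_7] = -1 + 7·(3/8) = 13/8

13/8


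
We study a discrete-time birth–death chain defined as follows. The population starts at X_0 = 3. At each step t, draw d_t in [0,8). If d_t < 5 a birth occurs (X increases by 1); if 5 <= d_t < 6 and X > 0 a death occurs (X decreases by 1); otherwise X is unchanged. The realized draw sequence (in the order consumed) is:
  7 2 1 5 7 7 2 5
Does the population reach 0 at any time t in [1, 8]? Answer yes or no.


no

t=0: X=3, d=7 → hold, X_1=3
t=1: X=3, d=2 → birth, X_2=4
t=2: X=4, d=1 → birth, X_3=5
t=3: X=5, d=5 → death, X_4=4
t=4: X=4, d=7 → hold, X_5=4
t=5: X=4, d=7 → hold, X_6=4
t=6: X=4, d=2 → birth, X_7=5
t=7: X=5, d=5 → death, X_8=4


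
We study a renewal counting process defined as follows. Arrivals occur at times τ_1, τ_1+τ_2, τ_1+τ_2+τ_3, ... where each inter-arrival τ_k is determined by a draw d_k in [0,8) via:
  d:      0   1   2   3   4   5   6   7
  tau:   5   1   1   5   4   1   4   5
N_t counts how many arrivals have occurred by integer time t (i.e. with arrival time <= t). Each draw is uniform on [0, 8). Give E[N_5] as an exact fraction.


Inter-arrival values over d=0..7: [5, 1, 1, 5, 4, 1, 4, 5]
Each d has probability 1/8, so the pmf of τ is: f(1) = 3/8, f(4) = 1/4, f(5) = 3/8
Renewal equation for m(n) = E[N_n]: condition on τ_1 = k (if k <= n, one arrival plus a fresh copy on the remaining n−k steps): m(n) = F(n) + Σ_{k<=n} f(k)·m(n−k), where F(n) = P(τ <= n) and m(0) = 0
m(1) = F(1) = 3/8
m(2) = F(2) + f(1)·m(1) = 3/8 + 3/8·3/8 = 33/64
m(3) = F(3) + f(1)·m(2) = 3/8 + 3/8·33/64 = 291/512
m(4) = F(4) + f(1)·m(3) = 5/8 + 3/8·291/512 = 3433/4096
m(5) = F(5) + f(1)·m(4) + f(4)·m(1) = 1 + 3/8·3433/4096 + 1/4·3/8 = 46139/32768
E[N_5] = m(5) = 46139/32768

46139/32768


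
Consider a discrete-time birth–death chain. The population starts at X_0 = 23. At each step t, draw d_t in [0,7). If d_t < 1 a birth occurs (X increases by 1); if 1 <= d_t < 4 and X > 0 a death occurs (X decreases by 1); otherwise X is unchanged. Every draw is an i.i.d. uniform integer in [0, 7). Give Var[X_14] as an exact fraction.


48/7

X can drop by at most 1 per step and X_0 = 23 > T = 14, so X_t >= 23 − t >= 9 > 0 for every t <= 14: the floor at 0 (the 'and X > 0' condition) never binds. Hence X_14 = X_0 + Σ_{t<14} Y_t with i.i.d. increments Y_t = y(d_t) ∈ {+1, −1, 0}.
Outcome values over d=0..6: [1, -1, -1, -1, 0, 0, 0]
Σy = -2, Σy² = 4, M = 7
μ = -2/7 = -2/7,  σ² = 4/7 − (-2/7)² = 24/49
Independent increments: Var[X_14] = 14·σ² = 14·(24/49) = 48/7


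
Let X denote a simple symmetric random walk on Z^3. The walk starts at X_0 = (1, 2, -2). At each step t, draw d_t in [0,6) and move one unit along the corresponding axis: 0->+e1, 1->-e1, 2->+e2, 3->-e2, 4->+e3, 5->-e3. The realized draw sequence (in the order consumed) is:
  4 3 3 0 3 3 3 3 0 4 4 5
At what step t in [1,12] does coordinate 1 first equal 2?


4

t=0: X=(1, 2, -2), d=4 → +e3, X_1=(1, 2, -1)
t=1: X=(1, 2, -1), d=3 → -e2, X_2=(1, 1, -1)
t=2: X=(1, 1, -1), d=3 → -e2, X_3=(1, 0, -1)
t=3: X=(1, 0, -1), d=0 → +e1, X_4=(2, 0, -1)
t=4: X=(2, 0, -1), d=3 → -e2, X_5=(2, -1, -1)
t=5: X=(2, -1, -1), d=3 → -e2, X_6=(2, -2, -1)
t=6: X=(2, -2, -1), d=3 → -e2, X_7=(2, -3, -1)
t=7: X=(2, -3, -1), d=3 → -e2, X_8=(2, -4, -1)
t=8: X=(2, -4, -1), d=0 → +e1, X_9=(3, -4, -1)
t=9: X=(3, -4, -1), d=4 → +e3, X_10=(3, -4, 0)
t=10: X=(3, -4, 0), d=4 → +e3, X_11=(3, -4, 1)
t=11: X=(3, -4, 1), d=5 → -e3, X_12=(3, -4, 0)


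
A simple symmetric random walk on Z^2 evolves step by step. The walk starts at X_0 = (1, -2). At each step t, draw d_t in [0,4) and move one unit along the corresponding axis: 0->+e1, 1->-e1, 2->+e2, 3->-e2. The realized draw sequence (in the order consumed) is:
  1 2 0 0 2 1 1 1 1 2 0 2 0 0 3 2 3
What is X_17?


t=0: X=(1, -2), d=1 → -e1, X_1=(0, -2)
t=1: X=(0, -2), d=2 → +e2, X_2=(0, -1)
t=2: X=(0, -1), d=0 → +e1, X_3=(1, -1)
t=3: X=(1, -1), d=0 → +e1, X_4=(2, -1)
t=4: X=(2, -1), d=2 → +e2, X_5=(2, 0)
t=5: X=(2, 0), d=1 → -e1, X_6=(1, 0)
t=6: X=(1, 0), d=1 → -e1, X_7=(0, 0)
t=7: X=(0, 0), d=1 → -e1, X_8=(-1, 0)
t=8: X=(-1, 0), d=1 → -e1, X_9=(-2, 0)
t=9: X=(-2, 0), d=2 → +e2, X_10=(-2, 1)
t=10: X=(-2, 1), d=0 → +e1, X_11=(-1, 1)
t=11: X=(-1, 1), d=2 → +e2, X_12=(-1, 2)
t=12: X=(-1, 2), d=0 → +e1, X_13=(0, 2)
t=13: X=(0, 2), d=0 → +e1, X_14=(1, 2)
t=14: X=(1, 2), d=3 → -e2, X_15=(1, 1)
t=15: X=(1, 1), d=2 → +e2, X_16=(1, 2)
t=16: X=(1, 2), d=3 → -e2, X_17=(1, 1)

(1, 1)


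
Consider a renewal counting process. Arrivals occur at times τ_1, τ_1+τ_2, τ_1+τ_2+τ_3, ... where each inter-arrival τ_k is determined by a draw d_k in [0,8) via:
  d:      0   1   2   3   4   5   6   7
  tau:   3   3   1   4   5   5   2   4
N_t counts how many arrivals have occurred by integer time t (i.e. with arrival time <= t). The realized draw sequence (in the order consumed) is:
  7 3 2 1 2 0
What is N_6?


draw d_1=7: τ_1=4, arrival time A_1=4
draw d_2=3: τ_2=4, arrival time A_2=8
draw d_3=2: τ_3=1, arrival time A_3=9
draw d_4=1: τ_4=3, arrival time A_4=12
draw d_5=2: τ_5=1, arrival time A_5=13
draw d_6=0: τ_6=3, arrival time A_6=16
N_t over t=0..6: 0:0 1:0 2:0 3:0 4:1 5:1 6:1

1


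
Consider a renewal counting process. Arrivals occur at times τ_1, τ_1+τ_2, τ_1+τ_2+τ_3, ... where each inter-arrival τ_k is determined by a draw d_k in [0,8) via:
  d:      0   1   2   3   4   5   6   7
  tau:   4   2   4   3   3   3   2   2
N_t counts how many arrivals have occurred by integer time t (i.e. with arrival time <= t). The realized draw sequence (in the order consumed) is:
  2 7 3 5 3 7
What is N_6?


draw d_1=2: τ_1=4, arrival time A_1=4
draw d_2=7: τ_2=2, arrival time A_2=6
draw d_3=3: τ_3=3, arrival time A_3=9
draw d_4=5: τ_4=3, arrival time A_4=12
draw d_5=3: τ_5=3, arrival time A_5=15
draw d_6=7: τ_6=2, arrival time A_6=17
N_t over t=0..6: 0:0 1:0 2:0 3:0 4:1 5:1 6:2

2


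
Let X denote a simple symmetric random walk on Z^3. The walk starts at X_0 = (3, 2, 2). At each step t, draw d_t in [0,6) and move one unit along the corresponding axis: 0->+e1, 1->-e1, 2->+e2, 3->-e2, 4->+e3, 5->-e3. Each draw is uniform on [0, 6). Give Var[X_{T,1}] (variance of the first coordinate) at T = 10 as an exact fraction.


Outcome values over d=0..5: [1, -1, 0, 0, 0, 0]
Σy = 0, Σy² = 2, M = 6
μ = 0/6 = 0,  σ² = 2/6 − (0)² = 1/3
Independent increments: Var[X_10] = 10·σ² = 10·(1/3) = 10/3

10/3


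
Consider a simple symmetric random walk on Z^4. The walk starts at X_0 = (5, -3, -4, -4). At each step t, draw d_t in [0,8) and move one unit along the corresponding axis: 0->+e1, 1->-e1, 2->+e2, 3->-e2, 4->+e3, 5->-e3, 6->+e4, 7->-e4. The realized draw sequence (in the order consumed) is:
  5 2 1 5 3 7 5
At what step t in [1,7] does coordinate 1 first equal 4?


t=0: X=(5, -3, -4, -4), d=5 → -e3, X_1=(5, -3, -5, -4)
t=1: X=(5, -3, -5, -4), d=2 → +e2, X_2=(5, -2, -5, -4)
t=2: X=(5, -2, -5, -4), d=1 → -e1, X_3=(4, -2, -5, -4)
t=3: X=(4, -2, -5, -4), d=5 → -e3, X_4=(4, -2, -6, -4)
t=4: X=(4, -2, -6, -4), d=3 → -e2, X_5=(4, -3, -6, -4)
t=5: X=(4, -3, -6, -4), d=7 → -e4, X_6=(4, -3, -6, -5)
t=6: X=(4, -3, -6, -5), d=5 → -e3, X_7=(4, -3, -7, -5)

3


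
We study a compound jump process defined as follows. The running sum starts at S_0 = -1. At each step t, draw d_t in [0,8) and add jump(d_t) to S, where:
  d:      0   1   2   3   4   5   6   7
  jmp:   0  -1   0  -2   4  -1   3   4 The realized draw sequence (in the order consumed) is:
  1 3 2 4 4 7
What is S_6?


8

t=0: S=-1, d=1, jump=-1, S_1=-2
t=1: S=-2, d=3, jump=-2, S_2=-4
t=2: S=-4, d=2, jump=0, S_3=-4
t=3: S=-4, d=4, jump=4, S_4=0
t=4: S=0, d=4, jump=4, S_5=4
t=5: S=4, d=7, jump=4, S_6=8


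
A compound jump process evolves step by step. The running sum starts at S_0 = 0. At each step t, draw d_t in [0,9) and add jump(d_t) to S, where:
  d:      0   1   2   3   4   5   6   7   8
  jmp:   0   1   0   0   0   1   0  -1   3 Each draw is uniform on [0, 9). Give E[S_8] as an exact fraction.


32/9

Outcome values over d=0..8: [0, 1, 0, 0, 0, 1, 0, -1, 3]
Σy = 4, Σy² = 12, M = 9
μ = 4/9 = 4/9,  σ² = 12/9 − (4/9)² = 92/81
E[S_8] = 0 + 8·(4/9) = 32/9


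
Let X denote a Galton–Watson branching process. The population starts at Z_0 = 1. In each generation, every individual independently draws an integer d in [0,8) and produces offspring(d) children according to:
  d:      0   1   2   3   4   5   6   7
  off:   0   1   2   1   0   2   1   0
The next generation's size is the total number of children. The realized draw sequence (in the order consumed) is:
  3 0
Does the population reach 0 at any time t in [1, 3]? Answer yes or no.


gen 0: Z_0=1, draws=[3], offspring=[1], Z_1=1
gen 1: Z_1=1, draws=[0], offspring=[0], Z_2=0
gen 2: Z_2=0, draws=[], offspring=[], Z_3=0

yes


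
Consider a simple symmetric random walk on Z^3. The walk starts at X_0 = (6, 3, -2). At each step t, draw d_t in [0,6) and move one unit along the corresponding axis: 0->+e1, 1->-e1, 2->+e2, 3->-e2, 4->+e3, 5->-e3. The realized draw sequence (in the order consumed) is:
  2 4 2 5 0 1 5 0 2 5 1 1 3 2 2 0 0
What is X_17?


t=0: X=(6, 3, -2), d=2 → +e2, X_1=(6, 4, -2)
t=1: X=(6, 4, -2), d=4 → +e3, X_2=(6, 4, -1)
t=2: X=(6, 4, -1), d=2 → +e2, X_3=(6, 5, -1)
t=3: X=(6, 5, -1), d=5 → -e3, X_4=(6, 5, -2)
t=4: X=(6, 5, -2), d=0 → +e1, X_5=(7, 5, -2)
t=5: X=(7, 5, -2), d=1 → -e1, X_6=(6, 5, -2)
t=6: X=(6, 5, -2), d=5 → -e3, X_7=(6, 5, -3)
t=7: X=(6, 5, -3), d=0 → +e1, X_8=(7, 5, -3)
t=8: X=(7, 5, -3), d=2 → +e2, X_9=(7, 6, -3)
t=9: X=(7, 6, -3), d=5 → -e3, X_10=(7, 6, -4)
t=10: X=(7, 6, -4), d=1 → -e1, X_11=(6, 6, -4)
t=11: X=(6, 6, -4), d=1 → -e1, X_12=(5, 6, -4)
t=12: X=(5, 6, -4), d=3 → -e2, X_13=(5, 5, -4)
t=13: X=(5, 5, -4), d=2 → +e2, X_14=(5, 6, -4)
t=14: X=(5, 6, -4), d=2 → +e2, X_15=(5, 7, -4)
t=15: X=(5, 7, -4), d=0 → +e1, X_16=(6, 7, -4)
t=16: X=(6, 7, -4), d=0 → +e1, X_17=(7, 7, -4)

(7, 7, -4)


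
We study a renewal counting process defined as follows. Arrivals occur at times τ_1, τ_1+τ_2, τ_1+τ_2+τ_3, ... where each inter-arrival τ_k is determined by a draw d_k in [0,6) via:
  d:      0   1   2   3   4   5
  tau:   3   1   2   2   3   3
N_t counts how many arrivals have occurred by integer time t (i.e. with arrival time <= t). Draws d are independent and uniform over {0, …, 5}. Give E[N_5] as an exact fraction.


14671/7776

Inter-arrival values over d=0..5: [3, 1, 2, 2, 3, 3]
Each d has probability 1/6, so the pmf of τ is: f(1) = 1/6, f(2) = 1/3, f(3) = 1/2
Renewal equation for m(n) = E[N_n]: condition on τ_1 = k (if k <= n, one arrival plus a fresh copy on the remaining n−k steps): m(n) = F(n) + Σ_{k<=n} f(k)·m(n−k), where F(n) = P(τ <= n) and m(0) = 0
m(1) = F(1) = 1/6
m(2) = F(2) + f(1)·m(1) = 1/2 + 1/6·1/6 = 19/36
m(3) = F(3) + f(1)·m(2) + f(2)·m(1) = 1 + 1/6·19/36 + 1/3·1/6 = 247/216
m(4) = F(4) + f(1)·m(3) + f(2)·m(2) + f(3)·m(1) = 1 + 1/6·247/216 + 1/3·19/36 + 1/2·1/6 = 1879/1296
m(5) = F(5) + f(1)·m(4) + f(2)·m(3) + f(3)·m(2) = 1 + 1/6·1879/1296 + 1/3·247/216 + 1/2·19/36 = 14671/7776
E[N_5] = m(5) = 14671/7776


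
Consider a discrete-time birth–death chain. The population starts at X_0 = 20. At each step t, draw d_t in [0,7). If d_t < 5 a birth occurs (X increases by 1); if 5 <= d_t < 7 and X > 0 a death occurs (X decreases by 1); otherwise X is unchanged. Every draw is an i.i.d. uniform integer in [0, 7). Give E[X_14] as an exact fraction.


X can drop by at most 1 per step and X_0 = 20 > T = 14, so X_t >= 20 − t >= 6 > 0 for every t <= 14: the floor at 0 (the 'and X > 0' condition) never binds. Hence X_14 = X_0 + Σ_{t<14} Y_t with i.i.d. increments Y_t = y(d_t) ∈ {+1, −1, 0}.
Outcome values over d=0..6: [1, 1, 1, 1, 1, -1, -1]
Σy = 3, Σy² = 7, M = 7
μ = 3/7 = 3/7,  σ² = 7/7 − (3/7)² = 40/49
E[X_14] = 20 + 14·(3/7) = 26

26


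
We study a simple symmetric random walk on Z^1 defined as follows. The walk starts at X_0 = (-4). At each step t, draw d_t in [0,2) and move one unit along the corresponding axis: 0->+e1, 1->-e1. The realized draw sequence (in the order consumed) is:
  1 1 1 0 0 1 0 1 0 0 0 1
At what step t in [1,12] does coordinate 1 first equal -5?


t=0: X=(-4), d=1 → -e1, X_1=(-5)
t=1: X=(-5), d=1 → -e1, X_2=(-6)
t=2: X=(-6), d=1 → -e1, X_3=(-7)
t=3: X=(-7), d=0 → +e1, X_4=(-6)
t=4: X=(-6), d=0 → +e1, X_5=(-5)
t=5: X=(-5), d=1 → -e1, X_6=(-6)
t=6: X=(-6), d=0 → +e1, X_7=(-5)
t=7: X=(-5), d=1 → -e1, X_8=(-6)
t=8: X=(-6), d=0 → +e1, X_9=(-5)
t=9: X=(-5), d=0 → +e1, X_10=(-4)
t=10: X=(-4), d=0 → +e1, X_11=(-3)
t=11: X=(-3), d=1 → -e1, X_12=(-4)

1


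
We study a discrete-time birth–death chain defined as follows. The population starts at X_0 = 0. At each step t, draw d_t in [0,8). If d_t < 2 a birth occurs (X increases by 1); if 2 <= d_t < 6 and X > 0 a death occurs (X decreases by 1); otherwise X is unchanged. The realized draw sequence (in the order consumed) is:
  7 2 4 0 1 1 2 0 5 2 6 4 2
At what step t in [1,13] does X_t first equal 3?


t=0: X=0, d=7 → hold, X_1=0
t=1: X=0, d=2 → hold, X_2=0
t=2: X=0, d=4 → hold, X_3=0
t=3: X=0, d=0 → birth, X_4=1
t=4: X=1, d=1 → birth, X_5=2
t=5: X=2, d=1 → birth, X_6=3
t=6: X=3, d=2 → death, X_7=2
t=7: X=2, d=0 → birth, X_8=3
t=8: X=3, d=5 → death, X_9=2
t=9: X=2, d=2 → death, X_10=1
t=10: X=1, d=6 → hold, X_11=1
t=11: X=1, d=4 → death, X_12=0
t=12: X=0, d=2 → hold, X_13=0

6


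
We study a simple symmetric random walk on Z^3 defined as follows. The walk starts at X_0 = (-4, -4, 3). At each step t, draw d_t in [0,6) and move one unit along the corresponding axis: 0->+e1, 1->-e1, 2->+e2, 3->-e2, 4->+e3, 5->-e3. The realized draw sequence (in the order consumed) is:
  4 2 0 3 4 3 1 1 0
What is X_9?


(-4, -5, 5)

t=0: X=(-4, -4, 3), d=4 → +e3, X_1=(-4, -4, 4)
t=1: X=(-4, -4, 4), d=2 → +e2, X_2=(-4, -3, 4)
t=2: X=(-4, -3, 4), d=0 → +e1, X_3=(-3, -3, 4)
t=3: X=(-3, -3, 4), d=3 → -e2, X_4=(-3, -4, 4)
t=4: X=(-3, -4, 4), d=4 → +e3, X_5=(-3, -4, 5)
t=5: X=(-3, -4, 5), d=3 → -e2, X_6=(-3, -5, 5)
t=6: X=(-3, -5, 5), d=1 → -e1, X_7=(-4, -5, 5)
t=7: X=(-4, -5, 5), d=1 → -e1, X_8=(-5, -5, 5)
t=8: X=(-5, -5, 5), d=0 → +e1, X_9=(-4, -5, 5)


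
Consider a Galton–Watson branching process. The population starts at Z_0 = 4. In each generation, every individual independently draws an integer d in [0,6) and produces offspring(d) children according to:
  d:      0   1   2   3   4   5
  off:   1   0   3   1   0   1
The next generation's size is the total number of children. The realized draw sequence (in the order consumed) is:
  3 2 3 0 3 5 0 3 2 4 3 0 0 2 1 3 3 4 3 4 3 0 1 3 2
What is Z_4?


gen 0: Z_0=4, draws=[3, 2, 3, 0], offspring=[1, 3, 1, 1], Z_1=6
gen 1: Z_1=6, draws=[3, 5, 0, 3, 2, 4], offspring=[1, 1, 1, 1, 3, 0], Z_2=7
gen 2: Z_2=7, draws=[3, 0, 0, 2, 1, 3, 3], offspring=[1, 1, 1, 3, 0, 1, 1], Z_3=8
gen 3: Z_3=8, draws=[4, 3, 4, 3, 0, 1, 3, 2], offspring=[0, 1, 0, 1, 1, 0, 1, 3], Z_4=7

7


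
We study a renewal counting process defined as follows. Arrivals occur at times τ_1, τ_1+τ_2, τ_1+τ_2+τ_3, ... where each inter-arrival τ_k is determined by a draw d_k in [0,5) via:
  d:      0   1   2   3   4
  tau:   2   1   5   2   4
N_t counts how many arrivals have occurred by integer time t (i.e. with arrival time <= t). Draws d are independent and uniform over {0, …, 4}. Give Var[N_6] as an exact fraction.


179660714/244140625

Inter-arrival values over d=0..4: [2, 1, 5, 2, 4]
Each d has probability 1/5, so the pmf of τ is: f(1) = 1/5, f(2) = 2/5, f(4) = 1/5, f(5) = 1/5
Let p_n(j) = P(N_n = j), with p_0 = [1]. Condition on τ_1: p_n(0) = P(τ > n), and for j >= 1, p_n(j) = Σ_{k<=n} f(k)·p_{n−k}(j−1)
p_1 = [4/5, 1/5]  (j = 0..1)
p_2 = [2/5, 14/25, 1/25]  (j = 0..2)
p_3 = [2/5, 2/5, 24/125, 1/125]  (j = 0..3)
p_4 = [1/5, 11/25, 38/125, 34/625, 1/625]  (j = 0..4)
p_5 = [0, 14/25, 36/125, 86/625, 44/3125, 1/3125]  (j = 0..5)
p_6 = [0, 8/25, 11/25, 117/625, 154/3125, 54/15625, 1/15625]  (j = 0..6)
E[N_6] = Σ j·p_6(j) = 30881/15625;  E[N_6²] = Σ j²·p_6(j) = 72531/15625
Var[N_6] = 72531/15625 − (30881/15625)² = 179660714/244140625


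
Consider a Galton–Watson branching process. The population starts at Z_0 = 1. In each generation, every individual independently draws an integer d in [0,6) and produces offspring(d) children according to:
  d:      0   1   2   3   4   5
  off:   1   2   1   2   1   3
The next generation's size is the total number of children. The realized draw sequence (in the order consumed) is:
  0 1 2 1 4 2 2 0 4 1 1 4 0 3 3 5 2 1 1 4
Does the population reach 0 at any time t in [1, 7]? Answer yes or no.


gen 0: Z_0=1, draws=[0], offspring=[1], Z_1=1
gen 1: Z_1=1, draws=[1], offspring=[2], Z_2=2
gen 2: Z_2=2, draws=[2, 1], offspring=[1, 2], Z_3=3
gen 3: Z_3=3, draws=[4, 2, 2], offspring=[1, 1, 1], Z_4=3
gen 4: Z_4=3, draws=[0, 4, 1], offspring=[1, 1, 2], Z_5=4
gen 5: Z_5=4, draws=[1, 4, 0, 3], offspring=[2, 1, 1, 2], Z_6=6
gen 6: Z_6=6, draws=[3, 5, 2, 1, 1, 4], offspring=[2, 3, 1, 2, 2, 1], Z_7=11

no


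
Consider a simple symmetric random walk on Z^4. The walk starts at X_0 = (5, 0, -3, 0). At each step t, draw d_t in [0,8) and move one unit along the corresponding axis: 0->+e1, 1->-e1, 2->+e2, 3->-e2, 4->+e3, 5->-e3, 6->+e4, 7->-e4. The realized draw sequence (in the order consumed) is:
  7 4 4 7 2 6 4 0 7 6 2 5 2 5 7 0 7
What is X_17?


t=0: X=(5, 0, -3, 0), d=7 → -e4, X_1=(5, 0, -3, -1)
t=1: X=(5, 0, -3, -1), d=4 → +e3, X_2=(5, 0, -2, -1)
t=2: X=(5, 0, -2, -1), d=4 → +e3, X_3=(5, 0, -1, -1)
t=3: X=(5, 0, -1, -1), d=7 → -e4, X_4=(5, 0, -1, -2)
t=4: X=(5, 0, -1, -2), d=2 → +e2, X_5=(5, 1, -1, -2)
t=5: X=(5, 1, -1, -2), d=6 → +e4, X_6=(5, 1, -1, -1)
t=6: X=(5, 1, -1, -1), d=4 → +e3, X_7=(5, 1, 0, -1)
t=7: X=(5, 1, 0, -1), d=0 → +e1, X_8=(6, 1, 0, -1)
t=8: X=(6, 1, 0, -1), d=7 → -e4, X_9=(6, 1, 0, -2)
t=9: X=(6, 1, 0, -2), d=6 → +e4, X_10=(6, 1, 0, -1)
t=10: X=(6, 1, 0, -1), d=2 → +e2, X_11=(6, 2, 0, -1)
t=11: X=(6, 2, 0, -1), d=5 → -e3, X_12=(6, 2, -1, -1)
t=12: X=(6, 2, -1, -1), d=2 → +e2, X_13=(6, 3, -1, -1)
t=13: X=(6, 3, -1, -1), d=5 → -e3, X_14=(6, 3, -2, -1)
t=14: X=(6, 3, -2, -1), d=7 → -e4, X_15=(6, 3, -2, -2)
t=15: X=(6, 3, -2, -2), d=0 → +e1, X_16=(7, 3, -2, -2)
t=16: X=(7, 3, -2, -2), d=7 → -e4, X_17=(7, 3, -2, -3)

(7, 3, -2, -3)


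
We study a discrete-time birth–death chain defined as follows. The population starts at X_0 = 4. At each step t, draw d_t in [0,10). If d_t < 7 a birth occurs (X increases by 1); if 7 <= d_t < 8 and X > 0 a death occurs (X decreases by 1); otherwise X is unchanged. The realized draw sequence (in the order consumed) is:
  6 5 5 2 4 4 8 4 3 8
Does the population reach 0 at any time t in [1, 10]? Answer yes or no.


no

t=0: X=4, d=6 → birth, X_1=5
t=1: X=5, d=5 → birth, X_2=6
t=2: X=6, d=5 → birth, X_3=7
t=3: X=7, d=2 → birth, X_4=8
t=4: X=8, d=4 → birth, X_5=9
t=5: X=9, d=4 → birth, X_6=10
t=6: X=10, d=8 → hold, X_7=10
t=7: X=10, d=4 → birth, X_8=11
t=8: X=11, d=3 → birth, X_9=12
t=9: X=12, d=8 → hold, X_10=12


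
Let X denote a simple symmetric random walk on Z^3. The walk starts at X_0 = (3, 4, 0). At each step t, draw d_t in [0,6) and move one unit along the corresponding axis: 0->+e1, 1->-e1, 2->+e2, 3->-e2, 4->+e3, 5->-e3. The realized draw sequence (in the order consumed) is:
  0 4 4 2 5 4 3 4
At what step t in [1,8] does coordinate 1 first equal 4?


t=0: X=(3, 4, 0), d=0 → +e1, X_1=(4, 4, 0)
t=1: X=(4, 4, 0), d=4 → +e3, X_2=(4, 4, 1)
t=2: X=(4, 4, 1), d=4 → +e3, X_3=(4, 4, 2)
t=3: X=(4, 4, 2), d=2 → +e2, X_4=(4, 5, 2)
t=4: X=(4, 5, 2), d=5 → -e3, X_5=(4, 5, 1)
t=5: X=(4, 5, 1), d=4 → +e3, X_6=(4, 5, 2)
t=6: X=(4, 5, 2), d=3 → -e2, X_7=(4, 4, 2)
t=7: X=(4, 4, 2), d=4 → +e3, X_8=(4, 4, 3)

1


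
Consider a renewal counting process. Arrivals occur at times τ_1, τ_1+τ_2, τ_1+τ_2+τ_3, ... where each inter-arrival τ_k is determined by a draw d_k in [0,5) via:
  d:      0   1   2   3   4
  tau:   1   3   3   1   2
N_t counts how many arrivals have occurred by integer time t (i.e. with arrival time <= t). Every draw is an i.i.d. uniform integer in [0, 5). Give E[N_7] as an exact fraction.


Inter-arrival values over d=0..4: [1, 3, 3, 1, 2]
Each d has probability 1/5, so the pmf of τ is: f(1) = 2/5, f(2) = 1/5, f(3) = 2/5
Renewal equation for m(n) = E[N_n]: condition on τ_1 = k (if k <= n, one arrival plus a fresh copy on the remaining n−k steps): m(n) = F(n) + Σ_{k<=n} f(k)·m(n−k), where F(n) = P(τ <= n) and m(0) = 0
m(1) = F(1) = 2/5
m(2) = F(2) + f(1)·m(1) = 3/5 + 2/5·2/5 = 19/25
m(3) = F(3) + f(1)·m(2) + f(2)·m(1) = 1 + 2/5·19/25 + 1/5·2/5 = 173/125
m(4) = F(4) + f(1)·m(3) + f(2)·m(2) + f(3)·m(1) = 1 + 2/5·173/125 + 1/5·19/25 + 2/5·2/5 = 1166/625
m(5) = F(5) + f(1)·m(4) + f(2)·m(3) + f(3)·m(2) = 1 + 2/5·1166/625 + 1/5·173/125 + 2/5·19/25 = 7272/3125
m(6) = F(6) + f(1)·m(5) + f(2)·m(4) + f(3)·m(3) = 1 + 2/5·7272/3125 + 1/5·1166/625 + 2/5·173/125 = 44649/15625
m(7) = F(7) + f(1)·m(6) + f(2)·m(5) + f(3)·m(4) = 1 + 2/5·44649/15625 + 1/5·7272/3125 + 2/5·1166/625 = 262083/78125
E[N_7] = m(7) = 262083/78125

262083/78125


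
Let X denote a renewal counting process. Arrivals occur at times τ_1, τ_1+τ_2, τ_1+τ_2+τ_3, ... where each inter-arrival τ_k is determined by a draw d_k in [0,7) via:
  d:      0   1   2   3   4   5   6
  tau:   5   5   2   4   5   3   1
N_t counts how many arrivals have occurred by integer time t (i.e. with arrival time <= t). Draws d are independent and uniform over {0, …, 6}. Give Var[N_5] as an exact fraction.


69763238/282475249

Inter-arrival values over d=0..6: [5, 5, 2, 4, 5, 3, 1]
Each d has probability 1/7, so the pmf of τ is: f(1) = 1/7, f(2) = 1/7, f(3) = 1/7, f(4) = 1/7, f(5) = 3/7
Let p_n(j) = P(N_n = j), with p_0 = [1]. Condition on τ_1: p_n(0) = P(τ > n), and for j >= 1, p_n(j) = Σ_{k<=n} f(k)·p_{n−k}(j−1)
p_1 = [6/7, 1/7]  (j = 0..1)
p_2 = [5/7, 13/49, 1/49]  (j = 0..2)
p_3 = [4/7, 18/49, 20/343, 1/343]  (j = 0..3)
p_4 = [3/7, 22/49, 38/343, 27/2401, 1/2401]  (j = 0..4)
p_5 = [0, 39/49, 60/343, 65/2401, 34/16807, 1/16807]  (j = 0..5)
E[N_5] = Σ j·p_5(j) = 20763/16807;  E[N_5²] = Σ j²·p_5(j) = 29801/16807
Var[N_5] = 29801/16807 − (20763/16807)² = 69763238/282475249


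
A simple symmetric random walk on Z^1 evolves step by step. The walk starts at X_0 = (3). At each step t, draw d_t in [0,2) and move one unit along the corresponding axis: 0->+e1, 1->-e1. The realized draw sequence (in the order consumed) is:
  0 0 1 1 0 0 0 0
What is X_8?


t=0: X=(3), d=0 → +e1, X_1=(4)
t=1: X=(4), d=0 → +e1, X_2=(5)
t=2: X=(5), d=1 → -e1, X_3=(4)
t=3: X=(4), d=1 → -e1, X_4=(3)
t=4: X=(3), d=0 → +e1, X_5=(4)
t=5: X=(4), d=0 → +e1, X_6=(5)
t=6: X=(5), d=0 → +e1, X_7=(6)
t=7: X=(6), d=0 → +e1, X_8=(7)

(7)


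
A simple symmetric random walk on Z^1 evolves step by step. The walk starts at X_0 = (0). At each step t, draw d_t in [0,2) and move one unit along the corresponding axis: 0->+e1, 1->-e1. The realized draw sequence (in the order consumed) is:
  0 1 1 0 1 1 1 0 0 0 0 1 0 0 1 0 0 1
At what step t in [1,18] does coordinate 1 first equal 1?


t=0: X=(0), d=0 → +e1, X_1=(1)
t=1: X=(1), d=1 → -e1, X_2=(0)
t=2: X=(0), d=1 → -e1, X_3=(-1)
t=3: X=(-1), d=0 → +e1, X_4=(0)
t=4: X=(0), d=1 → -e1, X_5=(-1)
t=5: X=(-1), d=1 → -e1, X_6=(-2)
t=6: X=(-2), d=1 → -e1, X_7=(-3)
t=7: X=(-3), d=0 → +e1, X_8=(-2)
t=8: X=(-2), d=0 → +e1, X_9=(-1)
t=9: X=(-1), d=0 → +e1, X_10=(0)
t=10: X=(0), d=0 → +e1, X_11=(1)
t=11: X=(1), d=1 → -e1, X_12=(0)
t=12: X=(0), d=0 → +e1, X_13=(1)
t=13: X=(1), d=0 → +e1, X_14=(2)
t=14: X=(2), d=1 → -e1, X_15=(1)
t=15: X=(1), d=0 → +e1, X_16=(2)
t=16: X=(2), d=0 → +e1, X_17=(3)
t=17: X=(3), d=1 → -e1, X_18=(2)

1


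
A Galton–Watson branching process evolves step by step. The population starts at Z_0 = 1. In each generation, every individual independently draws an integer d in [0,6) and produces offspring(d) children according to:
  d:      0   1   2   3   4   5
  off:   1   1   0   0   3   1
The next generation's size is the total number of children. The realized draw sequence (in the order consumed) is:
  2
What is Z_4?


0

gen 0: Z_0=1, draws=[2], offspring=[0], Z_1=0
gen 1: Z_1=0, draws=[], offspring=[], Z_2=0
gen 2: Z_2=0, draws=[], offspring=[], Z_3=0
gen 3: Z_3=0, draws=[], offspring=[], Z_4=0


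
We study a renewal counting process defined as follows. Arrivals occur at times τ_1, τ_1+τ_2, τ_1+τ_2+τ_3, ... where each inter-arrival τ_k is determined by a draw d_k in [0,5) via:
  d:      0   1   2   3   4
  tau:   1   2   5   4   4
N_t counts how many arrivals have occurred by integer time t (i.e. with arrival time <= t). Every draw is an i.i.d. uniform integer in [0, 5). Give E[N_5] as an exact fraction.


Inter-arrival values over d=0..4: [1, 2, 5, 4, 4]
Each d has probability 1/5, so the pmf of τ is: f(1) = 1/5, f(2) = 1/5, f(4) = 2/5, f(5) = 1/5
Renewal equation for m(n) = E[N_n]: condition on τ_1 = k (if k <= n, one arrival plus a fresh copy on the remaining n−k steps): m(n) = F(n) + Σ_{k<=n} f(k)·m(n−k), where F(n) = P(τ <= n) and m(0) = 0
m(1) = F(1) = 1/5
m(2) = F(2) + f(1)·m(1) = 2/5 + 1/5·1/5 = 11/25
m(3) = F(3) + f(1)·m(2) + f(2)·m(1) = 2/5 + 1/5·11/25 + 1/5·1/5 = 66/125
m(4) = F(4) + f(1)·m(3) + f(2)·m(2) = 4/5 + 1/5·66/125 + 1/5·11/25 = 621/625
m(5) = F(5) + f(1)·m(4) + f(2)·m(3) + f(4)·m(1) = 1 + 1/5·621/625 + 1/5·66/125 + 2/5·1/5 = 4326/3125
E[N_5] = m(5) = 4326/3125

4326/3125


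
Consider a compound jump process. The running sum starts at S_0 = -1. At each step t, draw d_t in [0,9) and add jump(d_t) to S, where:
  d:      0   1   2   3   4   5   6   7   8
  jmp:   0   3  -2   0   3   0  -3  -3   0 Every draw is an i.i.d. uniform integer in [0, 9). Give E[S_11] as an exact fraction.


Outcome values over d=0..8: [0, 3, -2, 0, 3, 0, -3, -3, 0]
Σy = -2, Σy² = 40, M = 9
μ = -2/9 = -2/9,  σ² = 40/9 − (-2/9)² = 356/81
E[S_11] = -1 + 11·(-2/9) = -31/9

-31/9


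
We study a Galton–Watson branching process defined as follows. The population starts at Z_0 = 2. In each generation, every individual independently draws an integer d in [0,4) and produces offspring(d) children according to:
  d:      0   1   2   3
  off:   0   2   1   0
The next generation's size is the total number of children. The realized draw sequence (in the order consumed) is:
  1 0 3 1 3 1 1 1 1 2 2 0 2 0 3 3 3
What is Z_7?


0

gen 0: Z_0=2, draws=[1, 0], offspring=[2, 0], Z_1=2
gen 1: Z_1=2, draws=[3, 1], offspring=[0, 2], Z_2=2
gen 2: Z_2=2, draws=[3, 1], offspring=[0, 2], Z_3=2
gen 3: Z_3=2, draws=[1, 1], offspring=[2, 2], Z_4=4
gen 4: Z_4=4, draws=[1, 2, 2, 0], offspring=[2, 1, 1, 0], Z_5=4
gen 5: Z_5=4, draws=[2, 0, 3, 3], offspring=[1, 0, 0, 0], Z_6=1
gen 6: Z_6=1, draws=[3], offspring=[0], Z_7=0


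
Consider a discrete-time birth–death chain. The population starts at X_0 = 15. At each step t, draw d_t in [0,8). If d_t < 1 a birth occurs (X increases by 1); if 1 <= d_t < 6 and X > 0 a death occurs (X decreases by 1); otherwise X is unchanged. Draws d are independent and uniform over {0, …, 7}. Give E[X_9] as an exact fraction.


X can drop by at most 1 per step and X_0 = 15 > T = 9, so X_t >= 15 − t >= 6 > 0 for every t <= 9: the floor at 0 (the 'and X > 0' condition) never binds. Hence X_9 = X_0 + Σ_{t<9} Y_t with i.i.d. increments Y_t = y(d_t) ∈ {+1, −1, 0}.
Outcome values over d=0..7: [1, -1, -1, -1, -1, -1, 0, 0]
Σy = -4, Σy² = 6, M = 8
μ = -4/8 = -1/2,  σ² = 6/8 − (-1/2)² = 1/2
E[X_9] = 15 + 9·(-1/2) = 21/2

21/2


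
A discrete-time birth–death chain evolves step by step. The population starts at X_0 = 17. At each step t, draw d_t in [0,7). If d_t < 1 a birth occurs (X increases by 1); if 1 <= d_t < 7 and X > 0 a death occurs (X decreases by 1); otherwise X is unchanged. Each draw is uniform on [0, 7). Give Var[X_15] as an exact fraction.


X can drop by at most 1 per step and X_0 = 17 > T = 15, so X_t >= 17 − t >= 2 > 0 for every t <= 15: the floor at 0 (the 'and X > 0' condition) never binds. Hence X_15 = X_0 + Σ_{t<15} Y_t with i.i.d. increments Y_t = y(d_t) ∈ {+1, −1, 0}.
Outcome values over d=0..6: [1, -1, -1, -1, -1, -1, -1]
Σy = -5, Σy² = 7, M = 7
μ = -5/7 = -5/7,  σ² = 7/7 − (-5/7)² = 24/49
Independent increments: Var[X_15] = 15·σ² = 15·(24/49) = 360/49

360/49


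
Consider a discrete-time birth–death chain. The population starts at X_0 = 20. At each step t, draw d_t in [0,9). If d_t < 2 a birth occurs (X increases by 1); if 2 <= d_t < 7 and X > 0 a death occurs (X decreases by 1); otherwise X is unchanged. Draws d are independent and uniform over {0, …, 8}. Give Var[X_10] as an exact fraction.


X can drop by at most 1 per step and X_0 = 20 > T = 10, so X_t >= 20 − t >= 10 > 0 for every t <= 10: the floor at 0 (the 'and X > 0' condition) never binds. Hence X_10 = X_0 + Σ_{t<10} Y_t with i.i.d. increments Y_t = y(d_t) ∈ {+1, −1, 0}.
Outcome values over d=0..8: [1, 1, -1, -1, -1, -1, -1, 0, 0]
Σy = -3, Σy² = 7, M = 9
μ = -3/9 = -1/3,  σ² = 7/9 − (-1/3)² = 2/3
Independent increments: Var[X_10] = 10·σ² = 10·(2/3) = 20/3

20/3


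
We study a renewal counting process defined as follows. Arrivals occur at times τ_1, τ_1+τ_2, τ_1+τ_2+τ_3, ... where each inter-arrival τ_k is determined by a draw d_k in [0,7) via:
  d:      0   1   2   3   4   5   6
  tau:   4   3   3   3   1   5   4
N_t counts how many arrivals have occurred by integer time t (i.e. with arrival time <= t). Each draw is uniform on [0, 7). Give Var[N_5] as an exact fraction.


70583554/282475249

Inter-arrival values over d=0..6: [4, 3, 3, 3, 1, 5, 4]
Each d has probability 1/7, so the pmf of τ is: f(1) = 1/7, f(3) = 3/7, f(4) = 2/7, f(5) = 1/7
Let p_n(j) = P(N_n = j), with p_0 = [1]. Condition on τ_1: p_n(0) = P(τ > n), and for j >= 1, p_n(j) = Σ_{k<=n} f(k)·p_{n−k}(j−1)
p_1 = [6/7, 1/7]  (j = 0..1)
p_2 = [6/7, 6/49, 1/49]  (j = 0..2)
p_3 = [3/7, 27/49, 6/343, 1/343]  (j = 0..3)
p_4 = [1/7, 5/7, 48/343, 6/2401, 1/2401]  (j = 0..4)
p_5 = [0, 38/49, 67/343, 69/2401, 6/16807, 1/16807]  (j = 0..5)
E[N_5] = Σ j·p_5(j) = 21078/16807;  E[N_5²] = Σ j²·p_5(j) = 30634/16807
Var[N_5] = 30634/16807 − (21078/16807)² = 70583554/282475249


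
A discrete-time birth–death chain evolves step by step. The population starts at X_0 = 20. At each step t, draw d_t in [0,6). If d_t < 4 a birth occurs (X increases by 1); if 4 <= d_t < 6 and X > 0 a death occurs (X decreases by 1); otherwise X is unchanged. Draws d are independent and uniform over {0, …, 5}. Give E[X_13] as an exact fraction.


X can drop by at most 1 per step and X_0 = 20 > T = 13, so X_t >= 20 − t >= 7 > 0 for every t <= 13: the floor at 0 (the 'and X > 0' condition) never binds. Hence X_13 = X_0 + Σ_{t<13} Y_t with i.i.d. increments Y_t = y(d_t) ∈ {+1, −1, 0}.
Outcome values over d=0..5: [1, 1, 1, 1, -1, -1]
Σy = 2, Σy² = 6, M = 6
μ = 2/6 = 1/3,  σ² = 6/6 − (1/3)² = 8/9
E[X_13] = 20 + 13·(1/3) = 73/3

73/3


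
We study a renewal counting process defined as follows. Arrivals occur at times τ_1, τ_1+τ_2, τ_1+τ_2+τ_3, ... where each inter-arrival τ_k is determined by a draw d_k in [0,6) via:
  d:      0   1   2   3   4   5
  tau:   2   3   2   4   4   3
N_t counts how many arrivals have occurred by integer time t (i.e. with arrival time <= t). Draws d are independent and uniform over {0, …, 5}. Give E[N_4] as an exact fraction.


Inter-arrival values over d=0..5: [2, 3, 2, 4, 4, 3]
Each d has probability 1/6, so the pmf of τ is: f(2) = 1/3, f(3) = 1/3, f(4) = 1/3
Renewal equation for m(n) = E[N_n]: condition on τ_1 = k (if k <= n, one arrival plus a fresh copy on the remaining n−k steps): m(n) = F(n) + Σ_{k<=n} f(k)·m(n−k), where F(n) = P(τ <= n) and m(0) = 0
m(1) = F(1) = 0
m(2) = F(2) = 1/3
m(3) = F(3) = 2/3
m(4) = F(4) + f(2)·m(2) = 1 + 1/3·1/3 = 10/9
E[N_4] = m(4) = 10/9

10/9


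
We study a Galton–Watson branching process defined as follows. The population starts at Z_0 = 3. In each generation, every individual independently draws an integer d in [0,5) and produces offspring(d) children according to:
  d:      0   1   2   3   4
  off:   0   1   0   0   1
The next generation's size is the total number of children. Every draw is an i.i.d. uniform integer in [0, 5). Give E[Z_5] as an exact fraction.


96/3125

Outcome values over d=0..4: [0, 1, 0, 0, 1]
Σy = 2, Σy² = 2, M = 5
μ = 2/5 = 2/5,  σ² = 2/5 − (2/5)² = 6/25
E[Z_0] = 3
E[Z_1] = 2/5·E[Z_0] = 6/5
E[Z_2] = 2/5·E[Z_1] = 12/25
E[Z_3] = 2/5·E[Z_2] = 24/125
E[Z_4] = 2/5·E[Z_3] = 48/625
E[Z_5] = 2/5·E[Z_4] = 96/3125


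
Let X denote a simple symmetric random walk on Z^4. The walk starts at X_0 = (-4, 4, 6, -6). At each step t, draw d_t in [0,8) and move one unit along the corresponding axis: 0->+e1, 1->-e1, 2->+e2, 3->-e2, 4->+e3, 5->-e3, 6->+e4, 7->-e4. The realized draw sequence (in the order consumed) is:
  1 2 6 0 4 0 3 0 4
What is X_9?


t=0: X=(-4, 4, 6, -6), d=1 → -e1, X_1=(-5, 4, 6, -6)
t=1: X=(-5, 4, 6, -6), d=2 → +e2, X_2=(-5, 5, 6, -6)
t=2: X=(-5, 5, 6, -6), d=6 → +e4, X_3=(-5, 5, 6, -5)
t=3: X=(-5, 5, 6, -5), d=0 → +e1, X_4=(-4, 5, 6, -5)
t=4: X=(-4, 5, 6, -5), d=4 → +e3, X_5=(-4, 5, 7, -5)
t=5: X=(-4, 5, 7, -5), d=0 → +e1, X_6=(-3, 5, 7, -5)
t=6: X=(-3, 5, 7, -5), d=3 → -e2, X_7=(-3, 4, 7, -5)
t=7: X=(-3, 4, 7, -5), d=0 → +e1, X_8=(-2, 4, 7, -5)
t=8: X=(-2, 4, 7, -5), d=4 → +e3, X_9=(-2, 4, 8, -5)

(-2, 4, 8, -5)


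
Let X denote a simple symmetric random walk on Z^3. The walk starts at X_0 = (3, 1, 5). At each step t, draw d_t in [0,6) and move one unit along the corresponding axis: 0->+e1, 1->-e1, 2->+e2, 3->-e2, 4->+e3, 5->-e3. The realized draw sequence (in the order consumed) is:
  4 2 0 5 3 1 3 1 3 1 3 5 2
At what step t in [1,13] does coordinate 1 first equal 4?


t=0: X=(3, 1, 5), d=4 → +e3, X_1=(3, 1, 6)
t=1: X=(3, 1, 6), d=2 → +e2, X_2=(3, 2, 6)
t=2: X=(3, 2, 6), d=0 → +e1, X_3=(4, 2, 6)
t=3: X=(4, 2, 6), d=5 → -e3, X_4=(4, 2, 5)
t=4: X=(4, 2, 5), d=3 → -e2, X_5=(4, 1, 5)
t=5: X=(4, 1, 5), d=1 → -e1, X_6=(3, 1, 5)
t=6: X=(3, 1, 5), d=3 → -e2, X_7=(3, 0, 5)
t=7: X=(3, 0, 5), d=1 → -e1, X_8=(2, 0, 5)
t=8: X=(2, 0, 5), d=3 → -e2, X_9=(2, -1, 5)
t=9: X=(2, -1, 5), d=1 → -e1, X_10=(1, -1, 5)
t=10: X=(1, -1, 5), d=3 → -e2, X_11=(1, -2, 5)
t=11: X=(1, -2, 5), d=5 → -e3, X_12=(1, -2, 4)
t=12: X=(1, -2, 4), d=2 → +e2, X_13=(1, -1, 4)

3
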